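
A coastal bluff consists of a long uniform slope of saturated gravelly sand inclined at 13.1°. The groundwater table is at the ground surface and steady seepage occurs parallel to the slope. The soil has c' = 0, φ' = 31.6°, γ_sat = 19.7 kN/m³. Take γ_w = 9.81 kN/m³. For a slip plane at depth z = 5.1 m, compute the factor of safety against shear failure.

With seepage parallel to the slope and the water table at the surface, the effective normal stress on the slip plane uses the buoyant unit weight γ' = γ_sat − γ_w while the driving shear stress uses γ_sat:
FS = [c' + γ' z cos²β tanφ'] / [γ_sat z sinβ cosβ]
(For c' = 0 this reduces to FS = (γ'/γ_sat)·tanφ'/tanβ.)
γ' = 19.7 − 9.81 = 9.89 kN/m³
Numerator = 0.0 + 9.89·5.1·cos²13.1°·tan31.6° = 0.0 + 9.89·5.1·0.9486·0.6152 = 29.436 kPa
Denominator = 19.7·5.1·sin13.1°·cos13.1° = 19.7·5.1·0.2267·0.9740 = 22.179 kPa
FS = 29.436 / 22.179 = 1.327

FS = 1.33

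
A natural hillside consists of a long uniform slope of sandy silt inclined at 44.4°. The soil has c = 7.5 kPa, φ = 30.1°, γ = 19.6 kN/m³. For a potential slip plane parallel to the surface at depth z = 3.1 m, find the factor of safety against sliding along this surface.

FS = 0.84

For an infinite slope with a slip plane parallel to the surface (no pore pressure): FS = [c + γz cos²β tanφ] / [γz sinβ cosβ].
γz = 19.6·3.1 = 60.76 kN/m²
Numerator = 7.5 + 60.76·cos²44.4°·tan30.1° = 7.5 + 60.76·0.5105·0.5797 = 25.479 kPa
Denominator = 60.76·sin44.4°·cos44.4° = 60.76·0.6997·0.7145 = 30.373 kPa
FS = 25.479 / 30.373 = 0.839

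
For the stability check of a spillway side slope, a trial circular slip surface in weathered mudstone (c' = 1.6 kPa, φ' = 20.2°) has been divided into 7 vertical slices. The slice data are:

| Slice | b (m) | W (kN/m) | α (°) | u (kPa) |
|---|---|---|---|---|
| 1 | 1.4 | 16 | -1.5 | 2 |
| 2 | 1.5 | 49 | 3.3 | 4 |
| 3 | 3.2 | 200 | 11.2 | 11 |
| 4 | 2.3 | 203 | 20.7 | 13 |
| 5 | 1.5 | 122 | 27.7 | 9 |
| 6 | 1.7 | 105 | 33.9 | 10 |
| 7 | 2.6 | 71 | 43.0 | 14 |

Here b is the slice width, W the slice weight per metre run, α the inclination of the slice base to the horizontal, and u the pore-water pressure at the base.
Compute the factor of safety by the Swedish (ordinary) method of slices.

FS = 0.80

Ordinary method of slices: FS = Σ[c'·Δl_i + (W_i cosα_i − u_i·Δl_i)·tanφ'] / Σ W_i sinα_i, with Δl_i = b_i / cosα_i.
Slice 1: Δl = 1.4/cos(-1.5°) = 1.400 m; N'_1 = 16·cos(-1.5°) − 2·1.400 = 13.2; c'Δl = 2.24; W sinα = -0.4
Slice 2: Δl = 1.5/cos3.3° = 1.502 m; N'_2 = 49·cos3.3° − 4·1.502 = 42.9; c'Δl = 2.40; W sinα = 2.8
Slice 3: Δl = 3.2/cos11.2° = 3.262 m; N'_3 = 200·cos11.2° − 11·3.262 = 160.3; c'Δl = 5.22; W sinα = 38.8
Slice 4: Δl = 2.3/cos20.7° = 2.459 m; N'_4 = 203·cos20.7° − 13·2.459 = 157.9; c'Δl = 3.93; W sinα = 71.8
Slice 5: Δl = 1.5/cos27.7° = 1.694 m; N'_5 = 122·cos27.7° − 9·1.694 = 92.8; c'Δl = 2.71; W sinα = 56.7
Slice 6: Δl = 1.7/cos33.9° = 2.048 m; N'_6 = 105·cos33.9° − 10·2.048 = 66.7; c'Δl = 3.28; W sinα = 58.6
Slice 7: Δl = 2.6/cos43.0° = 3.555 m; N'_7 = 71·cos43.0° − 14·3.555 = 2.2; c'Δl = 5.69; W sinα = 48.4
Σc'Δl = 25.5 kN/m; ΣN' = 535.9 kN/m; ΣW sinα = 276.7 kN/m
Resisting = 25.5 + 535.9·tan20.2° = 25.5 + 197.2 = 222.7 kN/m
FS = 222.7 / 276.7 = 0.805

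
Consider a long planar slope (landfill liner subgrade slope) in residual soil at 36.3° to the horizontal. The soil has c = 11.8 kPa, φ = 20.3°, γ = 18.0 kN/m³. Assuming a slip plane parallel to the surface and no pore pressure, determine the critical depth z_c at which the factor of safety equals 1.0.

Setting FS = 1.00 in FS = [c + γz cos²β tanφ] / [γz sinβ cosβ] and solving for z:
z = c / [γ cosβ (FS·sinβ − cosβ·tanφ)]
  = 11.8 / [18.0·cos36.3°·(1.00·sin36.3° − cos36.3°·tan20.3°)]
  = 11.8 / [18.0·0.8059·(1.00·0.5920 − 0.8059·0.3699)]
  = 11.8 / 4.2634 = 2.768 m

z_c = 2.77 m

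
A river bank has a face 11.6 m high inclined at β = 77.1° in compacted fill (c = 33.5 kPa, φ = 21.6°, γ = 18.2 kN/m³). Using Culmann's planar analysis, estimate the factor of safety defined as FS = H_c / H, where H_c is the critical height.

FS = 1.33

H_c = (4c/γ) · sinβ cosφ / [1 − cos(β − φ)]
    = (4·33.5/18.2) · sin77.1°·cos21.6° / [1 − cos55.5°]
    = 7.363 · 0.9063 / 0.4336 = 15.39 m
FS = H_c / H = 15.39 / 11.6 = 1.327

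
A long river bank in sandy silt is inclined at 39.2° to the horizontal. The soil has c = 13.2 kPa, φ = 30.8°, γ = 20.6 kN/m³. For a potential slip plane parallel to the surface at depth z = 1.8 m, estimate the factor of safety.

For an infinite slope with a slip plane parallel to the surface (no pore pressure): FS = [c + γz cos²β tanφ] / [γz sinβ cosβ].
γz = 20.6·1.8 = 37.08 kN/m²
Numerator = 13.2 + 37.08·cos²39.2°·tan30.8° = 13.2 + 37.08·0.6005·0.5961 = 26.474 kPa
Denominator = 37.08·sin39.2°·cos39.2° = 37.08·0.6320·0.7749 = 18.161 kPa
FS = 26.474 / 18.161 = 1.458

FS = 1.46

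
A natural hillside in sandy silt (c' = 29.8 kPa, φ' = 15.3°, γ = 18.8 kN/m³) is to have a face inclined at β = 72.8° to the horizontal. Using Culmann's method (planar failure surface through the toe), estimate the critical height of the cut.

H_c = 12.63 m

Culmann's analysis gives the critical failure plane at α_cr = (β + φ')/2 = (72.8 + 15.3)/2 = 44.0°, and the critical height
H_c = (4c'/γ) · sinβ cosφ' / [1 − cos(β − φ')]
    = (4·29.8/18.8) · sin72.8°·cos15.3° / [1 − cos(57.5°)]
    = 6.340 · 0.9553·0.9646 / [1 − 0.5373]
    = 6.340 · 0.9214 / 0.4627
    = 12.63 m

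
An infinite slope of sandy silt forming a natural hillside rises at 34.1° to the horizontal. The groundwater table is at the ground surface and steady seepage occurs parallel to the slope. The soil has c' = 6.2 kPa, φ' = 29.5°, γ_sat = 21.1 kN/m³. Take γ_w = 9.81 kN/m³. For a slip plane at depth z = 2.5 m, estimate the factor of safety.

With seepage parallel to the slope and the water table at the surface, the effective normal stress on the slip plane uses the buoyant unit weight γ' = γ_sat − γ_w while the driving shear stress uses γ_sat:
FS = [c' + γ' z cos²β tanφ'] / [γ_sat z sinβ cosβ]
γ' = 21.1 − 9.81 = 11.29 kN/m³
Numerator = 6.2 + 11.29·2.5·cos²34.1°·tan29.5° = 6.2 + 11.29·2.5·0.6857·0.5658 = 17.150 kPa
Denominator = 21.1·2.5·sin34.1°·cos34.1° = 21.1·2.5·0.5606·0.8281 = 24.489 kPa
FS = 17.150 / 24.489 = 0.700

FS = 0.70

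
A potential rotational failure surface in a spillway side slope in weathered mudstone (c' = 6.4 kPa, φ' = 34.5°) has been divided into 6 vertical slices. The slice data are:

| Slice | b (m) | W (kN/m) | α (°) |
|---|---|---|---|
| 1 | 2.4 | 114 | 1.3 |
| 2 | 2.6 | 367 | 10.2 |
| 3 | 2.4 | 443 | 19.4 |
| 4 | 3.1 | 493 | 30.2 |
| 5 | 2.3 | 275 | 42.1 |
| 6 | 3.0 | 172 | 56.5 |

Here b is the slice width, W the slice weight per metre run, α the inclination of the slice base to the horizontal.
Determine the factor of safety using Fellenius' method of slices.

Ordinary method of slices: FS = Σ[c'·Δl_i + (W_i cosα_i)·tanφ'] / Σ W_i sinα_i, with Δl_i = b_i / cosα_i.
Slice 1: Δl = 2.4/cos1.3° = 2.401 m; N'_1 = 114·cos1.3° = 114.0; c'Δl = 15.36; W sinα = 2.6
Slice 2: Δl = 2.6/cos10.2° = 2.642 m; N'_2 = 367·cos10.2° = 361.2; c'Δl = 16.91; W sinα = 65.0
Slice 3: Δl = 2.4/cos19.4° = 2.544 m; N'_3 = 443·cos19.4° = 417.8; c'Δl = 16.28; W sinα = 147.1
Slice 4: Δl = 3.1/cos30.2° = 3.587 m; N'_4 = 493·cos30.2° = 426.1; c'Δl = 22.96; W sinα = 248.0
Slice 5: Δl = 2.3/cos42.1° = 3.100 m; N'_5 = 275·cos42.1° = 204.0; c'Δl = 19.84; W sinα = 184.4
Slice 6: Δl = 3.0/cos56.5° = 5.435 m; N'_6 = 172·cos56.5° = 94.9; c'Δl = 34.79; W sinα = 143.4
Σc'Δl = 126.1 kN/m; ΣN' = 1618.1 kN/m; ΣW sinα = 790.5 kN/m
Resisting = 126.1 + 1618.1·tan34.5° = 126.1 + 1112.1 = 1238.2 kN/m
FS = 1238.2 / 790.5 = 1.566

FS = 1.57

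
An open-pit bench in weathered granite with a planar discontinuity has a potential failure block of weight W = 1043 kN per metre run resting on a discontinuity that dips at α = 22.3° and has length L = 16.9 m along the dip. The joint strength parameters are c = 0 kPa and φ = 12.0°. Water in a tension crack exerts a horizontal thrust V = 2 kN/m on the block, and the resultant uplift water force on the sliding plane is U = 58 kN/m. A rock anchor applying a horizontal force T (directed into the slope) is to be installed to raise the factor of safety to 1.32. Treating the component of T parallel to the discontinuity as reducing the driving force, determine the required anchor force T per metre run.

T = 255 kN/m

Resolving forces along and normal to the sliding plane, with the horizontal anchor force T adding T·sinα to the effective normal force and T·cosα acting up the plane against the driving force:
FS = [cL + (W cosα − U − V sinα + T sinα) tanφ] / [W sinα + V cosα − T cosα]
Without the anchor: N' = 906.2 kN/m, driving T_d = 397.6 kN/m, resisting R = 0·16.9 + 906.2·tan12.0° = 192.6 kN/m, FS = 0.48.
Setting FS = 1.32 and solving for T:
1.32·(397.6 − T cos22.3°) = 192.6 + T sin22.3°·tan12.0°
T·(sin22.3°·tan12.0° + 1.32·cos22.3°) = 1.32·397.6 − 192.6
T·(0.3795·0.2126 + 1.32·0.9252) = 524.9 − 192.6 = 332.2
T·1.3019 = 332.2
T = 255.2 kN/m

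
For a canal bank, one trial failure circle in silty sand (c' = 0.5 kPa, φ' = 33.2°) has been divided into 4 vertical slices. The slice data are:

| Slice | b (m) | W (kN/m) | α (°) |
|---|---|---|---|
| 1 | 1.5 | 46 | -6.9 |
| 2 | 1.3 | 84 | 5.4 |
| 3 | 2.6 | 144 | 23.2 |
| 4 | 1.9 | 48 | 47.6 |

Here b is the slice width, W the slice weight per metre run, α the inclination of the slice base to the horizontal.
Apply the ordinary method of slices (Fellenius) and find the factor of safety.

FS = 2.08

Ordinary method of slices: FS = Σ[c'·Δl_i + (W_i cosα_i)·tanφ'] / Σ W_i sinα_i, with Δl_i = b_i / cosα_i.
Slice 1: Δl = 1.5/cos(-6.9°) = 1.511 m; N'_1 = 46·cos(-6.9°) = 45.7; c'Δl = 0.76; W sinα = -5.5
Slice 2: Δl = 1.3/cos5.4° = 1.306 m; N'_2 = 84·cos5.4° = 83.6; c'Δl = 0.65; W sinα = 7.9
Slice 3: Δl = 2.6/cos23.2° = 2.829 m; N'_3 = 144·cos23.2° = 132.4; c'Δl = 1.41; W sinα = 56.7
Slice 4: Δl = 1.9/cos47.6° = 2.818 m; N'_4 = 48·cos47.6° = 32.4; c'Δl = 1.41; W sinα = 35.4
Σc'Δl = 4.2 kN/m; ΣN' = 294.0 kN/m; ΣW sinα = 94.6 kN/m
Resisting = 4.2 + 294.0·tan33.2° = 4.2 + 192.4 = 196.6 kN/m
FS = 196.6 / 94.6 = 2.080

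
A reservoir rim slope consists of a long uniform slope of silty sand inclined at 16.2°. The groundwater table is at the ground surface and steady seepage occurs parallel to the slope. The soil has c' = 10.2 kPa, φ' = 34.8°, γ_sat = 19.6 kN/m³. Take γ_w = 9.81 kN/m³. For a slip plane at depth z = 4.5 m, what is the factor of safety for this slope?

FS = 1.63

With seepage parallel to the slope and the water table at the surface, the effective normal stress on the slip plane uses the buoyant unit weight γ' = γ_sat − γ_w while the driving shear stress uses γ_sat:
FS = [c' + γ' z cos²β tanφ'] / [γ_sat z sinβ cosβ]
γ' = 19.6 − 9.81 = 9.79 kN/m³
Numerator = 10.2 + 9.79·4.5·cos²16.2°·tan34.8° = 10.2 + 9.79·4.5·0.9222·0.6950 = 38.436 kPa
Denominator = 19.6·4.5·sin16.2°·cos16.2° = 19.6·4.5·0.2790·0.9603 = 23.630 kPa
FS = 38.436 / 23.630 = 1.627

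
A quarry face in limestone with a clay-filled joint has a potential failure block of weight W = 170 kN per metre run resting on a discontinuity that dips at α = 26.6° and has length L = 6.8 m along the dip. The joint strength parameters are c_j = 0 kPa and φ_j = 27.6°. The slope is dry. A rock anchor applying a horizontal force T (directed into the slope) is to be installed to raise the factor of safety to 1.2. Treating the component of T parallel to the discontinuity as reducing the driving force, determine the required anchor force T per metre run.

T = 9 kN/m

Resolving forces along and normal to the sliding plane, with the horizontal anchor force T adding T·sinα to the effective normal force and T·cosα acting up the plane against the driving force:
FS = [c_jL + (W cosα + T sinα) tanφ_j] / [W sinα − T cosα]
Without the anchor: N' = 152.0 kN/m, driving T_d = 76.1 kN/m, resisting R = 0·6.8 + 152.0·tan27.6° = 79.5 kN/m, FS = 1.04.
Setting FS = 1.2 and solving for T:
1.2·(76.1 − T cos26.6°) = 79.5 + T sin26.6°·tan27.6°
T·(sin26.6°·tan27.6° + 1.2·cos26.6°) = 1.2·76.1 − 79.5
T·(0.4478·0.5228 + 1.2·0.8942) = 91.3 − 79.5 = 11.9
T·1.3071 = 11.9
T = 9.1 kN/m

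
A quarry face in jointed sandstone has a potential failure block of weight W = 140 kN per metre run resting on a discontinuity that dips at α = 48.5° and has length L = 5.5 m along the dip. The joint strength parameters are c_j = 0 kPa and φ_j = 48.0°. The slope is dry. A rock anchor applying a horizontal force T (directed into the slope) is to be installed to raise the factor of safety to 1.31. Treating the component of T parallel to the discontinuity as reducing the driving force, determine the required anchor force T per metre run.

Resolving forces along and normal to the sliding plane, with the horizontal anchor force T adding T·sinα to the effective normal force and T·cosα acting up the plane against the driving force:
FS = [c_jL + (W cosα + T sinα) tanφ_j] / [W sinα − T cosα]
Without the anchor: N' = 92.8 kN/m, driving T_d = 104.9 kN/m, resisting R = 0·5.5 + 92.8·tan48.0° = 103.0 kN/m, FS = 0.98.
Setting FS = 1.31 and solving for T:
1.31·(104.9 − T cos48.5°) = 103.0 + T sin48.5°·tan48.0°
T·(sin48.5°·tan48.0° + 1.31·cos48.5°) = 1.31·104.9 − 103.0
T·(0.7490·1.1106 + 1.31·0.6626) = 137.4 − 103.0 = 34.3
T·1.6998 = 34.3
T = 20.2 kN/m

T = 20 kN/m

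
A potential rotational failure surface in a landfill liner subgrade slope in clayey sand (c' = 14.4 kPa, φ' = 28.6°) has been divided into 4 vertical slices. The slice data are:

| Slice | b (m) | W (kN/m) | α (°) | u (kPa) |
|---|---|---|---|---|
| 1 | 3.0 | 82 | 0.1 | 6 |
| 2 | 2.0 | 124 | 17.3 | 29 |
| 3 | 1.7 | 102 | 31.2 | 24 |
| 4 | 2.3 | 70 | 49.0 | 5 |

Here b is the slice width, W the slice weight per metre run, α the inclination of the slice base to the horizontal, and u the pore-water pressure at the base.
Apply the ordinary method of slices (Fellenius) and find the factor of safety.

FS = 1.79

Ordinary method of slices: FS = Σ[c'·Δl_i + (W_i cosα_i − u_i·Δl_i)·tanφ'] / Σ W_i sinα_i, with Δl_i = b_i / cosα_i.
Slice 1: Δl = 3.0/cos0.1° = 3.000 m; N'_1 = 82·cos0.1° − 6·3.000 = 64.0; c'Δl = 43.20; W sinα = 0.1
Slice 2: Δl = 2.0/cos17.3° = 2.095 m; N'_2 = 124·cos17.3° − 29·2.095 = 57.6; c'Δl = 30.16; W sinα = 36.9
Slice 3: Δl = 1.7/cos31.2° = 1.987 m; N'_3 = 102·cos31.2° − 24·1.987 = 39.5; c'Δl = 28.62; W sinα = 52.8
Slice 4: Δl = 2.3/cos49.0° = 3.506 m; N'_4 = 70·cos49.0° − 5·3.506 = 28.4; c'Δl = 50.48; W sinα = 52.8
Σc'Δl = 152.5 kN/m; ΣN' = 189.6 kN/m; ΣW sinα = 142.7 kN/m
Resisting = 152.5 + 189.6·tan28.6° = 152.5 + 103.4 = 255.8 kN/m
FS = 255.8 / 142.7 = 1.793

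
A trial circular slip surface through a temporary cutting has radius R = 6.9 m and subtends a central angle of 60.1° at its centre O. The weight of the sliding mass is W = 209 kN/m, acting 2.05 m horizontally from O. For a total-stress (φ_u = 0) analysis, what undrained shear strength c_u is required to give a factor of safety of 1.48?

c_u = 12.7 kPa

FS = c_u·L_a·R / (W·d), so c_u = FS·W·d / (L_a·R).
Arc length L_a = R·θ = 6.9·(60.1°·π/180) = 6.9·1.0489 = 7.24 m
c_u = 1.48·209·2.05 / (7.24·6.9) = 634.1 / 49.94 = 12.70 kPa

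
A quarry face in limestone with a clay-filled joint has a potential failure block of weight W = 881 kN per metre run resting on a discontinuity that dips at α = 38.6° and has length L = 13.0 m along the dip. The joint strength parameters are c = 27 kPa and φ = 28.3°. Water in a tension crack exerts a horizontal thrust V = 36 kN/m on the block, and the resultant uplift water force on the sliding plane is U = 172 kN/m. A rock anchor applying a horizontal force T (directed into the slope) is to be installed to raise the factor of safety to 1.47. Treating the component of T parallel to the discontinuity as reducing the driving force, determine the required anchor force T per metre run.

T = 156 kN/m

Resolving forces along and normal to the sliding plane, with the horizontal anchor force T adding T·sinα to the effective normal force and T·cosα acting up the plane against the driving force:
FS = [cL + (W cosα − U − V sinα + T sinα) tanφ] / [W sinα + V cosα − T cosα]
Without the anchor: N' = 494.1 kN/m, driving T_d = 577.8 kN/m, resisting R = 27·13.0 + 494.1·tan28.3° = 617.0 kN/m, FS = 1.07.
Setting FS = 1.47 and solving for T:
1.47·(577.8 − T cos38.6°) = 617.0 + T sin38.6°·tan28.3°
T·(sin38.6°·tan28.3° + 1.47·cos38.6°) = 1.47·577.8 − 617.0
T·(0.6239·0.5384 + 1.47·0.7815) = 849.3 − 617.0 = 232.3
T·1.4848 = 232.3
T = 156.5 kN/m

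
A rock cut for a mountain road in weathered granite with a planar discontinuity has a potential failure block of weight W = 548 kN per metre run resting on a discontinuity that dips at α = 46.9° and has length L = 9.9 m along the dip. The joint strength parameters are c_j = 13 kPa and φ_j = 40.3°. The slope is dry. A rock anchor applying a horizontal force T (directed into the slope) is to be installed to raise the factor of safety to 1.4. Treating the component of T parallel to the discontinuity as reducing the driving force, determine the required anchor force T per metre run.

T = 72 kN/m

Resolving forces along and normal to the sliding plane, with the horizontal anchor force T adding T·sinα to the effective normal force and T·cosα acting up the plane against the driving force:
FS = [c_jL + (W cosα + T sinα) tanφ_j] / [W sinα − T cosα]
Without the anchor: N' = 374.4 kN/m, driving T_d = 400.1 kN/m, resisting R = 13·9.9 + 374.4·tan40.3° = 446.2 kN/m, FS = 1.12.
Setting FS = 1.4 and solving for T:
1.4·(400.1 − T cos46.9°) = 446.2 + T sin46.9°·tan40.3°
T·(sin46.9°·tan40.3° + 1.4·cos46.9°) = 1.4·400.1 − 446.2
T·(0.7302·0.8481 + 1.4·0.6833) = 560.2 − 446.2 = 113.9
T·1.5758 = 113.9
T = 72.3 kN/m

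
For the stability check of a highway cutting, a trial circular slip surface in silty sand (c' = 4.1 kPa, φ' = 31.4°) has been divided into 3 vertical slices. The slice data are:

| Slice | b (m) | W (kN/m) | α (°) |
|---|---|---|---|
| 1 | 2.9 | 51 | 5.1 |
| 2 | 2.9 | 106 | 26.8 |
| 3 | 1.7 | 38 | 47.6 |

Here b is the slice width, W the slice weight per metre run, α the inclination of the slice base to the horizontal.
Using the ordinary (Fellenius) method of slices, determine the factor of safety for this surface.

Ordinary method of slices: FS = Σ[c'·Δl_i + (W_i cosα_i)·tanφ'] / Σ W_i sinα_i, with Δl_i = b_i / cosα_i.
Slice 1: Δl = 2.9/cos5.1° = 2.912 m; N'_1 = 51·cos5.1° = 50.8; c'Δl = 11.94; W sinα = 4.5
Slice 2: Δl = 2.9/cos26.8° = 3.249 m; N'_2 = 106·cos26.8° = 94.6; c'Δl = 13.32; W sinα = 47.8
Slice 3: Δl = 1.7/cos47.6° = 2.521 m; N'_3 = 38·cos47.6° = 25.6; c'Δl = 10.34; W sinα = 28.1
Σc'Δl = 35.6 kN/m; ΣN' = 171.0 kN/m; ΣW sinα = 80.4 kN/m
Resisting = 35.6 + 171.0·tan31.4° = 35.6 + 104.4 = 140.0 kN/m
FS = 140.0 / 80.4 = 1.741

FS = 1.74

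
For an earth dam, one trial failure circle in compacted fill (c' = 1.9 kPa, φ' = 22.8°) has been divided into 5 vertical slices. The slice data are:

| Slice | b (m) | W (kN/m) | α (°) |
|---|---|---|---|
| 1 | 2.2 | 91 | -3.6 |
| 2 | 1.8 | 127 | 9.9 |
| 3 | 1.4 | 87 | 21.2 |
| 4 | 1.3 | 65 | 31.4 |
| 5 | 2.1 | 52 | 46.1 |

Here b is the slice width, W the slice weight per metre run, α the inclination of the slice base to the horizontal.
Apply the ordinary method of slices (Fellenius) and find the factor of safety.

FS = 1.53

Ordinary method of slices: FS = Σ[c'·Δl_i + (W_i cosα_i)·tanφ'] / Σ W_i sinα_i, with Δl_i = b_i / cosα_i.
Slice 1: Δl = 2.2/cos(-3.6°) = 2.204 m; N'_1 = 91·cos(-3.6°) = 90.8; c'Δl = 4.19; W sinα = -5.7
Slice 2: Δl = 1.8/cos9.9° = 1.827 m; N'_2 = 127·cos9.9° = 125.1; c'Δl = 3.47; W sinα = 21.8
Slice 3: Δl = 1.4/cos21.2° = 1.502 m; N'_3 = 87·cos21.2° = 81.1; c'Δl = 2.85; W sinα = 31.5
Slice 4: Δl = 1.3/cos31.4° = 1.523 m; N'_4 = 65·cos31.4° = 55.5; c'Δl = 2.89; W sinα = 33.9
Slice 5: Δl = 2.1/cos46.1° = 3.029 m; N'_5 = 52·cos46.1° = 36.1; c'Δl = 5.75; W sinα = 37.5
Σc'Δl = 19.2 kN/m; ΣN' = 388.6 kN/m; ΣW sinα = 118.9 kN/m
Resisting = 19.2 + 388.6·tan22.8° = 19.2 + 163.3 = 182.5 kN/m
FS = 182.5 / 118.9 = 1.535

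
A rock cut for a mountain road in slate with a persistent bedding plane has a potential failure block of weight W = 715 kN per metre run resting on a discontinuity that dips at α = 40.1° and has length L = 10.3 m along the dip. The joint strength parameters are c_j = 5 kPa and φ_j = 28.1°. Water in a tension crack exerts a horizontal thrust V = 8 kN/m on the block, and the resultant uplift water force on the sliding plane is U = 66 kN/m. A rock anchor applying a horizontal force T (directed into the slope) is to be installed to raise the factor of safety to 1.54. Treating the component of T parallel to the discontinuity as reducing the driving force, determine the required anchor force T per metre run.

Resolving forces along and normal to the sliding plane, with the horizontal anchor force T adding T·sinα to the effective normal force and T·cosα acting up the plane against the driving force:
FS = [c_jL + (W cosα − U − V sinα + T sinα) tanφ_j] / [W sinα + V cosα − T cosα]
Without the anchor: N' = 475.8 kN/m, driving T_d = 466.7 kN/m, resisting R = 5·10.3 + 475.8·tan28.1° = 305.5 kN/m, FS = 0.65.
Setting FS = 1.54 and solving for T:
1.54·(466.7 − T cos40.1°) = 305.5 + T sin40.1°·tan28.1°
T·(sin40.1°·tan28.1° + 1.54·cos40.1°) = 1.54·466.7 − 305.5
T·(0.6441·0.5340 + 1.54·0.7649) = 718.7 − 305.5 = 413.1
T·1.5219 = 413.1
T = 271.5 kN/m

T = 271 kN/m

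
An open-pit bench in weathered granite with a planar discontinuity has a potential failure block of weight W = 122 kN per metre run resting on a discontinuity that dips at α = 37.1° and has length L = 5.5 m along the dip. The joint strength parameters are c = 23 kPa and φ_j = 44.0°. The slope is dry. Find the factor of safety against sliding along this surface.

Resolving the block weight along and normal to the plane and applying the Mohr–Coulomb strength on the joint:
N' = W cosα = 122·cos37.1° = 97.3 kN/m
Driving force T = W sinα = 122·sin37.1° = 73.6 kN/m
Resisting force R = c·L + N'·tanφ_j = 23·5.5 + 97.3·tan44.0° = 126.5 + 94.0 = 220.5 kN/m
FS = R / T = 220.5 / 73.6 = 2.996

FS = 3.00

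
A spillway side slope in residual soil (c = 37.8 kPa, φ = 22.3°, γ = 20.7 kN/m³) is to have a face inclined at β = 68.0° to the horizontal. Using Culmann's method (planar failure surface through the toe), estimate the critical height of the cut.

H_c = 20.78 m

Culmann's analysis gives the critical failure plane at α_cr = (β + φ)/2 = (68.0 + 22.3)/2 = 45.1°, and the critical height
H_c = (4c/γ) · sinβ cosφ / [1 − cos(β − φ)]
    = (4·37.8/20.7) · sin68.0°·cos22.3° / [1 − cos(45.7°)]
    = 7.304 · 0.9272·0.9252 / [1 − 0.6984]
    = 7.304 · 0.8578 / 0.3016
    = 20.78 m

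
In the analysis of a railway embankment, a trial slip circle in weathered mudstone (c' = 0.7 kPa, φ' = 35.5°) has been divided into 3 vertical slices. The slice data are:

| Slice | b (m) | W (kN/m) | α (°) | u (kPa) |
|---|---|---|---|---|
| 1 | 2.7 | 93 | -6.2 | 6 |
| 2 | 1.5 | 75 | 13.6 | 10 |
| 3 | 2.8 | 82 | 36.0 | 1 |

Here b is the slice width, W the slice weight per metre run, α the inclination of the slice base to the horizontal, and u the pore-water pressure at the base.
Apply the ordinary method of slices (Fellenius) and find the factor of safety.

Ordinary method of slices: FS = Σ[c'·Δl_i + (W_i cosα_i − u_i·Δl_i)·tanφ'] / Σ W_i sinα_i, with Δl_i = b_i / cosα_i.
Slice 1: Δl = 2.7/cos(-6.2°) = 2.716 m; N'_1 = 93·cos(-6.2°) − 6·2.716 = 76.2; c'Δl = 1.90; W sinα = -10.0
Slice 2: Δl = 1.5/cos13.6° = 1.543 m; N'_2 = 75·cos13.6° − 10·1.543 = 57.5; c'Δl = 1.08; W sinα = 17.6
Slice 3: Δl = 2.8/cos36.0° = 3.461 m; N'_3 = 82·cos36.0° − 1·3.461 = 62.9; c'Δl = 2.42; W sinα = 48.2
Σc'Δl = 5.4 kN/m; ΣN' = 196.5 kN/m; ΣW sinα = 55.8 kN/m
Resisting = 5.4 + 196.5·tan35.5° = 5.4 + 140.2 = 145.6 kN/m
FS = 145.6 / 55.8 = 2.609

FS = 2.61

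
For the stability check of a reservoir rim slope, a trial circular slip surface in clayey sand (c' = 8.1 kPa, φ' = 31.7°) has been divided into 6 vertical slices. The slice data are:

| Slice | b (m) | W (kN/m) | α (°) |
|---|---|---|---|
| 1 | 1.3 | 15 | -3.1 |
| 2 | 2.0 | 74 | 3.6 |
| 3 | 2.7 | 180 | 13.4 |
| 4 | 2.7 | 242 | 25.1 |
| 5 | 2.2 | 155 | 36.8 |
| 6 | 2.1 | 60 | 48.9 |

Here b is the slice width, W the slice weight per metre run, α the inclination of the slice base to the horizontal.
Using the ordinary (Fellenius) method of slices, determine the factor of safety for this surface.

FS = 1.82

Ordinary method of slices: FS = Σ[c'·Δl_i + (W_i cosα_i)·tanφ'] / Σ W_i sinα_i, with Δl_i = b_i / cosα_i.
Slice 1: Δl = 1.3/cos(-3.1°) = 1.302 m; N'_1 = 15·cos(-3.1°) = 15.0; c'Δl = 10.55; W sinα = -0.8
Slice 2: Δl = 2.0/cos3.6° = 2.004 m; N'_2 = 74·cos3.6° = 73.9; c'Δl = 16.23; W sinα = 4.6
Slice 3: Δl = 2.7/cos13.4° = 2.776 m; N'_3 = 180·cos13.4° = 175.1; c'Δl = 22.48; W sinα = 41.7
Slice 4: Δl = 2.7/cos25.1° = 2.982 m; N'_4 = 242·cos25.1° = 219.1; c'Δl = 24.15; W sinα = 102.7
Slice 5: Δl = 2.2/cos36.8° = 2.747 m; N'_5 = 155·cos36.8° = 124.1; c'Δl = 22.25; W sinα = 92.8
Slice 6: Δl = 2.1/cos48.9° = 3.195 m; N'_6 = 60·cos48.9° = 39.4; c'Δl = 25.88; W sinα = 45.2
Σc'Δl = 121.5 kN/m; ΣN' = 646.6 kN/m; ΣW sinα = 286.3 kN/m
Resisting = 121.5 + 646.6·tan31.7° = 121.5 + 399.4 = 520.9 kN/m
FS = 520.9 / 286.3 = 1.820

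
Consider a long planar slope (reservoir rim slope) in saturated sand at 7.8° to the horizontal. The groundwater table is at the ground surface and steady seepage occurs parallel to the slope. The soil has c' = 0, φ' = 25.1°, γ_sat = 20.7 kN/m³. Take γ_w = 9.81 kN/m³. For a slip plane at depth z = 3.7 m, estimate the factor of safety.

FS = 1.80

With seepage parallel to the slope and the water table at the surface, the effective normal stress on the slip plane uses the buoyant unit weight γ' = γ_sat − γ_w while the driving shear stress uses γ_sat:
FS = [c' + γ' z cos²β tanφ'] / [γ_sat z sinβ cosβ]
(For c' = 0 this reduces to FS = (γ'/γ_sat)·tanφ'/tanβ.)
γ' = 20.7 − 9.81 = 10.89 kN/m³
Numerator = 0.0 + 10.89·3.7·cos²7.8°·tan25.1° = 0.0 + 10.89·3.7·0.9816·0.4684 = 18.527 kPa
Denominator = 20.7·3.7·sin7.8°·cos7.8° = 20.7·3.7·0.1357·0.9907 = 10.298 kPa
FS = 18.527 / 10.298 = 1.799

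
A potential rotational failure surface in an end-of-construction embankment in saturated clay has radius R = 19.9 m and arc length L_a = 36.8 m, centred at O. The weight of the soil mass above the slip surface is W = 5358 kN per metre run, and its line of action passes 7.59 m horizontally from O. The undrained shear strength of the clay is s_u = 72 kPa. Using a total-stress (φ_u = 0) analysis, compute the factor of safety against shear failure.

FS = 1.30

Taking moments about the centre O, the resisting moment is provided by the undrained shear strength acting along the arc:
M_R = s_u·L_a·R = 72·36.80·19.9 = 52727.0 kN·m/m
M_D = W·d = 5358·7.59 = 40667.2 kN·m/m
FS = M_R / M_D = 52727.0 / 40667.2 = 1.297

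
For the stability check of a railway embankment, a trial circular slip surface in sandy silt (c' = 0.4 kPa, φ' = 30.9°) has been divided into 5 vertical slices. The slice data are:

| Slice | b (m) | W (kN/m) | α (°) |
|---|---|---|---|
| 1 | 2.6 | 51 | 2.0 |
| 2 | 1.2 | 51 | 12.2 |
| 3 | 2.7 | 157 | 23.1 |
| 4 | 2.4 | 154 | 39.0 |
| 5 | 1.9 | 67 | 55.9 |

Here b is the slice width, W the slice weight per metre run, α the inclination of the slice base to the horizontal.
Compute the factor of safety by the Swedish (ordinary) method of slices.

Ordinary method of slices: FS = Σ[c'·Δl_i + (W_i cosα_i)·tanφ'] / Σ W_i sinα_i, with Δl_i = b_i / cosα_i.
Slice 1: Δl = 2.6/cos2.0° = 2.602 m; N'_1 = 51·cos2.0° = 51.0; c'Δl = 1.04; W sinα = 1.8
Slice 2: Δl = 1.2/cos12.2° = 1.228 m; N'_2 = 51·cos12.2° = 49.8; c'Δl = 0.49; W sinα = 10.8
Slice 3: Δl = 2.7/cos23.1° = 2.935 m; N'_3 = 157·cos23.1° = 144.4; c'Δl = 1.17; W sinα = 61.6
Slice 4: Δl = 2.4/cos39.0° = 3.088 m; N'_4 = 154·cos39.0° = 119.7; c'Δl = 1.24; W sinα = 96.9
Slice 5: Δl = 1.9/cos55.9° = 3.389 m; N'_5 = 67·cos55.9° = 37.6; c'Δl = 1.36; W sinα = 55.5
Σc'Δl = 5.3 kN/m; ΣN' = 402.5 kN/m; ΣW sinα = 226.5 kN/m
Resisting = 5.3 + 402.5·tan30.9° = 5.3 + 240.9 = 246.2 kN/m
FS = 246.2 / 226.5 = 1.087

FS = 1.09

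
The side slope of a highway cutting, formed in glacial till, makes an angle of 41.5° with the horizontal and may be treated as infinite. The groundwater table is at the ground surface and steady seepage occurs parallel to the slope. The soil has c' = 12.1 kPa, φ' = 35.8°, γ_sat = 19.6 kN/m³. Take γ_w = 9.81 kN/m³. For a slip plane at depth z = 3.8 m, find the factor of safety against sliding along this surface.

With seepage parallel to the slope and the water table at the surface, the effective normal stress on the slip plane uses the buoyant unit weight γ' = γ_sat − γ_w while the driving shear stress uses γ_sat:
FS = [c' + γ' z cos²β tanφ'] / [γ_sat z sinβ cosβ]
γ' = 19.6 − 9.81 = 9.79 kN/m³
Numerator = 12.1 + 9.79·3.8·cos²41.5°·tan35.8° = 12.1 + 9.79·3.8·0.5609·0.7212 = 27.150 kPa
Denominator = 19.6·3.8·sin41.5°·cos41.5° = 19.6·3.8·0.6626·0.7490 = 36.962 kPa
FS = 27.150 / 36.962 = 0.735

FS = 0.73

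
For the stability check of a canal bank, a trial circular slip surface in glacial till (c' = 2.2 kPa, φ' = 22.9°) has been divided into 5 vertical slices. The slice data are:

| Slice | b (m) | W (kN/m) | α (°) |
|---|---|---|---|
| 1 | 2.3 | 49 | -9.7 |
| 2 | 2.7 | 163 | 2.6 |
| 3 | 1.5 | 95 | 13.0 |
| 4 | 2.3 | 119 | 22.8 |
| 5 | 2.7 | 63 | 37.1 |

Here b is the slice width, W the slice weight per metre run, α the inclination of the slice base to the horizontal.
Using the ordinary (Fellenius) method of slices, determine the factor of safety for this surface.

Ordinary method of slices: FS = Σ[c'·Δl_i + (W_i cosα_i)·tanφ'] / Σ W_i sinα_i, with Δl_i = b_i / cosα_i.
Slice 1: Δl = 2.3/cos(-9.7°) = 2.333 m; N'_1 = 49·cos(-9.7°) = 48.3; c'Δl = 5.13; W sinα = -8.3
Slice 2: Δl = 2.7/cos2.6° = 2.703 m; N'_2 = 163·cos2.6° = 162.8; c'Δl = 5.95; W sinα = 7.4
Slice 3: Δl = 1.5/cos13.0° = 1.539 m; N'_3 = 95·cos13.0° = 92.6; c'Δl = 3.39; W sinα = 21.4
Slice 4: Δl = 2.3/cos22.8° = 2.495 m; N'_4 = 119·cos22.8° = 109.7; c'Δl = 5.49; W sinα = 46.1
Slice 5: Δl = 2.7/cos37.1° = 3.385 m; N'_5 = 63·cos37.1° = 50.2; c'Δl = 7.45; W sinα = 38.0
Σc'Δl = 27.4 kN/m; ΣN' = 463.6 kN/m; ΣW sinα = 104.6 kN/m
Resisting = 27.4 + 463.6·tan22.9° = 27.4 + 195.9 = 223.3 kN/m
FS = 223.3 / 104.6 = 2.134

FS = 2.13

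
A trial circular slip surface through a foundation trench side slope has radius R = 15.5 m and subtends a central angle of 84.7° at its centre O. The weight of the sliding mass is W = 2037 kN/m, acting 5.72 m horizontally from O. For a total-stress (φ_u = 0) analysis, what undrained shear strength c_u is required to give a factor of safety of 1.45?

FS = c_u·L_a·R / (W·d), so c_u = FS·W·d / (L_a·R).
Arc length L_a = R·θ = 15.5·(84.7°·π/180) = 15.5·1.4783 = 22.91 m
c_u = 1.45·2037·5.72 / (22.91·15.5) = 16894.9 / 355.16 = 47.57 kPa

c_u = 47.6 kPa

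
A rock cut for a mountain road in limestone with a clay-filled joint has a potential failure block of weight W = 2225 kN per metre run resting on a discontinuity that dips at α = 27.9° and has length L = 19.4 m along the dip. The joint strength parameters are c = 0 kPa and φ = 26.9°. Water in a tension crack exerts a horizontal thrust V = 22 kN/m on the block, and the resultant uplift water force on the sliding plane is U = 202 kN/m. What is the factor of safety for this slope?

FS = 0.84

Resolving the block weight along and normal to the plane and applying the Mohr–Coulomb strength on the joint:
N' = W cosα − U − V sinα = 2225·cos27.9° − 202 − 22·sin27.9° = 1754.1 kN/m
Driving force T = W sinα + V cosα = 2225·sin27.9° + 22·cos27.9° = 1060.6 kN/m
Resisting force R = c·L + N'·tanφ = 0·19.4 + 1754.1·tan26.9° = 0.0 + 889.9 = 889.9 kN/m
FS = R / T = 889.9 / 1060.6 = 0.839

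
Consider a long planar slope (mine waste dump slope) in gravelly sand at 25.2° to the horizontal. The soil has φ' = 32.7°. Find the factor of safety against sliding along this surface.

For a dry cohesionless infinite slope the factor of safety is FS = tanφ' / tanβ.
FS = tan32.7° / tan25.2° = 0.6420 / 0.4706 = 1.364

FS = 1.36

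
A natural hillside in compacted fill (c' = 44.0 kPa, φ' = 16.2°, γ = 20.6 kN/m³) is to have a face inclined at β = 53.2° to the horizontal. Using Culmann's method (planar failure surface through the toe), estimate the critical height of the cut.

Culmann's analysis gives the critical failure plane at α_cr = (β + φ')/2 = (53.2 + 16.2)/2 = 34.7°, and the critical height
H_c = (4c'/γ) · sinβ cosφ' / [1 − cos(β − φ')]
    = (4·44.0/20.6) · sin53.2°·cos16.2° / [1 − cos(37.0°)]
    = 8.544 · 0.8007·0.9603 / [1 − 0.7986]
    = 8.544 · 0.7689 / 0.2014
    = 32.63 m

H_c = 32.63 m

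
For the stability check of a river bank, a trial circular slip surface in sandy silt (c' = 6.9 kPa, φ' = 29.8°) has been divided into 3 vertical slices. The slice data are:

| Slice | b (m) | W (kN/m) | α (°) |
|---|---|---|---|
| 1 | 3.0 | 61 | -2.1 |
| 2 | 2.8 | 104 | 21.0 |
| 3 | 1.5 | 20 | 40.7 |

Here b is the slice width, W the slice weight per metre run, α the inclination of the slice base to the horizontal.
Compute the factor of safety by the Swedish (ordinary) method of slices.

Ordinary method of slices: FS = Σ[c'·Δl_i + (W_i cosα_i)·tanφ'] / Σ W_i sinα_i, with Δl_i = b_i / cosα_i.
Slice 1: Δl = 3.0/cos(-2.1°) = 3.002 m; N'_1 = 61·cos(-2.1°) = 61.0; c'Δl = 20.71; W sinα = -2.2
Slice 2: Δl = 2.8/cos21.0° = 2.999 m; N'_2 = 104·cos21.0° = 97.1; c'Δl = 20.69; W sinα = 37.3
Slice 3: Δl = 1.5/cos40.7° = 1.979 m; N'_3 = 20·cos40.7° = 15.2; c'Δl = 13.65; W sinα = 13.0
Σc'Δl = 55.1 kN/m; ΣN' = 173.2 kN/m; ΣW sinα = 48.1 kN/m
Resisting = 55.1 + 173.2·tan29.8° = 55.1 + 99.2 = 154.3 kN/m
FS = 154.3 / 48.1 = 3.209

FS = 3.21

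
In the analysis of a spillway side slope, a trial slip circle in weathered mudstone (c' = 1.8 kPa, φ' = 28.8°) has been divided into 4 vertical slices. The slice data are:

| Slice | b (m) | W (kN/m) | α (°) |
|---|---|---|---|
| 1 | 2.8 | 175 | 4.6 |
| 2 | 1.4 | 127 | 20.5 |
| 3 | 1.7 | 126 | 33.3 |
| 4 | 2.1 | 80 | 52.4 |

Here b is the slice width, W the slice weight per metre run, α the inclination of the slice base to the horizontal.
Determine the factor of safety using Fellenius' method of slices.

Ordinary method of slices: FS = Σ[c'·Δl_i + (W_i cosα_i)·tanφ'] / Σ W_i sinα_i, with Δl_i = b_i / cosα_i.
Slice 1: Δl = 2.8/cos4.6° = 2.809 m; N'_1 = 175·cos4.6° = 174.4; c'Δl = 5.06; W sinα = 14.0
Slice 2: Δl = 1.4/cos20.5° = 1.495 m; N'_2 = 127·cos20.5° = 119.0; c'Δl = 2.69; W sinα = 44.5
Slice 3: Δl = 1.7/cos33.3° = 2.034 m; N'_3 = 126·cos33.3° = 105.3; c'Δl = 3.66; W sinα = 69.2
Slice 4: Δl = 2.1/cos52.4° = 3.442 m; N'_4 = 80·cos52.4° = 48.8; c'Δl = 6.20; W sinα = 63.4
Σc'Δl = 17.6 kN/m; ΣN' = 447.5 kN/m; ΣW sinα = 191.1 kN/m
Resisting = 17.6 + 447.5·tan28.8° = 17.6 + 246.0 = 263.6 kN/m
FS = 263.6 / 191.1 = 1.380

FS = 1.38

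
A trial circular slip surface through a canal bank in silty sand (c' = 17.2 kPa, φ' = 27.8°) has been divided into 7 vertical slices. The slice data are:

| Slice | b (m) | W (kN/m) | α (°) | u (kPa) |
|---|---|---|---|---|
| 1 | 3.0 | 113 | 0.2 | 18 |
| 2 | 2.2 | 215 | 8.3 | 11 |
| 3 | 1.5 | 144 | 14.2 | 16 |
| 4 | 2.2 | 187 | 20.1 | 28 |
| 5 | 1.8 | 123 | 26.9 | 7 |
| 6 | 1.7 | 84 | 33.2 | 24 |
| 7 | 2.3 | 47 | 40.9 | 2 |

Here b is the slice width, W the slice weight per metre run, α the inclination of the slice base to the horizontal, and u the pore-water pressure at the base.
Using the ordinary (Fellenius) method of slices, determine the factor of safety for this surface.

FS = 2.30

Ordinary method of slices: FS = Σ[c'·Δl_i + (W_i cosα_i − u_i·Δl_i)·tanφ'] / Σ W_i sinα_i, with Δl_i = b_i / cosα_i.
Slice 1: Δl = 3.0/cos0.2° = 3.000 m; N'_1 = 113·cos0.2° − 18·3.000 = 59.0; c'Δl = 51.60; W sinα = 0.4
Slice 2: Δl = 2.2/cos8.3° = 2.223 m; N'_2 = 215·cos8.3° − 11·2.223 = 188.3; c'Δl = 38.24; W sinα = 31.0
Slice 3: Δl = 1.5/cos14.2° = 1.547 m; N'_3 = 144·cos14.2° − 16·1.547 = 114.8; c'Δl = 26.61; W sinα = 35.3
Slice 4: Δl = 2.2/cos20.1° = 2.343 m; N'_4 = 187·cos20.1° − 28·2.343 = 110.0; c'Δl = 40.29; W sinα = 64.3
Slice 5: Δl = 1.8/cos26.9° = 2.018 m; N'_5 = 123·cos26.9° − 7·2.018 = 95.6; c'Δl = 34.72; W sinα = 55.6
Slice 6: Δl = 1.7/cos33.2° = 2.032 m; N'_6 = 84·cos33.2° − 24·2.032 = 21.5; c'Δl = 34.94; W sinα = 46.0
Slice 7: Δl = 2.3/cos40.9° = 3.043 m; N'_7 = 47·cos40.9° − 2·3.043 = 29.4; c'Δl = 52.34; W sinα = 30.8
Σc'Δl = 278.7 kN/m; ΣN' = 618.7 kN/m; ΣW sinα = 263.4 kN/m
Resisting = 278.7 + 618.7·tan27.8° = 278.7 + 326.2 = 604.9 kN/m
FS = 604.9 / 263.4 = 2.296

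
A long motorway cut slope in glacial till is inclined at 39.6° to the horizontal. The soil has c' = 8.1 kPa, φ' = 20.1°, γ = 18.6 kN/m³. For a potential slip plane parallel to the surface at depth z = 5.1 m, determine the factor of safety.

FS = 0.62

For an infinite slope with a slip plane parallel to the surface (no pore pressure): FS = [c' + γz cos²β tanφ'] / [γz sinβ cosβ].
γz = 18.6·5.1 = 94.86 kN/m²
Numerator = 8.1 + 94.86·cos²39.6°·tan20.1° = 8.1 + 94.86·0.5937·0.3659 = 28.709 kPa
Denominator = 94.86·sin39.6°·cos39.6° = 94.86·0.6374·0.7705 = 46.590 kPa
FS = 28.709 / 46.590 = 0.616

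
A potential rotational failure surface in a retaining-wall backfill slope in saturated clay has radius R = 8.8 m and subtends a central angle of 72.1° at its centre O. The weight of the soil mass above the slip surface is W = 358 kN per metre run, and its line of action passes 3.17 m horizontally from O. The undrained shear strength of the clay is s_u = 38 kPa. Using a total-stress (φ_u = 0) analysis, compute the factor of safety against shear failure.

Taking moments about the centre O, the resisting moment is provided by the undrained shear strength acting along the arc:
Arc length L_a = R·θ = 8.8·(72.1°·π/180) = 8.8·1.2584 = 11.07 m
M_R = s_u·L_a·R = 38·11.07·8.8 = 3703.1 kN·m/m
M_D = W·d = 358·3.17 = 1134.9 kN·m/m
FS = M_R / M_D = 3703.1 / 1134.9 = 3.263

FS = 3.26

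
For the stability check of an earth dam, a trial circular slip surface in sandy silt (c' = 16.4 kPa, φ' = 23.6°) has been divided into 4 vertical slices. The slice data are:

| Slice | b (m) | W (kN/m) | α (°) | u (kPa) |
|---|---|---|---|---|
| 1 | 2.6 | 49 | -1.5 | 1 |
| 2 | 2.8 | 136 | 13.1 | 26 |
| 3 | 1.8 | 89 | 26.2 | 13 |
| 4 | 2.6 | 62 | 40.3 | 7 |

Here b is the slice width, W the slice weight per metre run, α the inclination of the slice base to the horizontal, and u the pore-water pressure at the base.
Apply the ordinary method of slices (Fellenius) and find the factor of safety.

FS = 2.37

Ordinary method of slices: FS = Σ[c'·Δl_i + (W_i cosα_i − u_i·Δl_i)·tanφ'] / Σ W_i sinα_i, with Δl_i = b_i / cosα_i.
Slice 1: Δl = 2.6/cos(-1.5°) = 2.601 m; N'_1 = 49·cos(-1.5°) − 1·2.601 = 46.4; c'Δl = 42.65; W sinα = -1.3
Slice 2: Δl = 2.8/cos13.1° = 2.875 m; N'_2 = 136·cos13.1° − 26·2.875 = 57.7; c'Δl = 47.15; W sinα = 30.8
Slice 3: Δl = 1.8/cos26.2° = 2.006 m; N'_3 = 89·cos26.2° − 13·2.006 = 53.8; c'Δl = 32.90; W sinα = 39.3
Slice 4: Δl = 2.6/cos40.3° = 3.409 m; N'_4 = 62·cos40.3° − 7·3.409 = 23.4; c'Δl = 55.91; W sinα = 40.1
Σc'Δl = 178.6 kN/m; ΣN' = 181.3 kN/m; ΣW sinα = 108.9 kN/m
Resisting = 178.6 + 181.3·tan23.6° = 178.6 + 79.2 = 257.8 kN/m
FS = 257.8 / 108.9 = 2.367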